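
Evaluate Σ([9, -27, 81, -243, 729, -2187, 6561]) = 9 + -27 + 81 + -243 + 729 + -2187 + 6561
= 4923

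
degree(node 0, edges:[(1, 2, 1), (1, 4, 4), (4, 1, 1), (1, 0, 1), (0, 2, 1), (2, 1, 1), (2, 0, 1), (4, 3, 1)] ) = 3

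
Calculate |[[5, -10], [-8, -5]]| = -105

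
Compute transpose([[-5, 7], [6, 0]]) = [[-5, 6], [7, 0]]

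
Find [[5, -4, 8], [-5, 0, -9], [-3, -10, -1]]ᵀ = [[5, -5, -3], [-4, 0, -10], [8, -9, -1]]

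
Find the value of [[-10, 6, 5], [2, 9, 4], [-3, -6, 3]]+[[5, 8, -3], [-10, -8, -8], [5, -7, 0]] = [[-5, 14, 2], [-8, 1, -4], [2, -13, 3]]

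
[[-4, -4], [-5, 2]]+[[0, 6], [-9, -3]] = [[-4, 2], [-14, -1]]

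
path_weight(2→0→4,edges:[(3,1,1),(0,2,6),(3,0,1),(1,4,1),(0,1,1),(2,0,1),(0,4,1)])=w(2→0)=1 + w(0→4)=1
= 2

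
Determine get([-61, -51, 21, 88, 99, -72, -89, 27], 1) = -51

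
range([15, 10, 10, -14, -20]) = 35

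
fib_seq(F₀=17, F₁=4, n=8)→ [17, 4, 21, 25, 46, 71, 117, 188]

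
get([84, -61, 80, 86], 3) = 86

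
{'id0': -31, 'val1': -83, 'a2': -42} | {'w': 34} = {'id0': -31, 'val1': -83, 'a2': -42, 'w': 34}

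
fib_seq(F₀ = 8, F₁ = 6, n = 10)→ F_2 = F_1 + F_0 = 14
F_3 = F_2 + F_1 = 20
F_4 = F_3 + F_2 = 34
...
= [8, 6, 14, 20, 34, 54, 88, 142, 230, 372]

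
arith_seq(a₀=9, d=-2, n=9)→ a_0 = 9 + 0*-2 = 9
a_1 = 9 + 1*-2 = 7
a_2 = 9 + 2*-2 = 5
...
= [9, 7, 5, 3, 1, -1, -3, -5, -7]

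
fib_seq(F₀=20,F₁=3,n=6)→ [20, 3, 23, 26, 49, 75]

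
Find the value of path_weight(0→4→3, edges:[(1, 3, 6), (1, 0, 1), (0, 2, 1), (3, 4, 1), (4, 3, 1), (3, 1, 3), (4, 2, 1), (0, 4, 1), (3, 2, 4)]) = 2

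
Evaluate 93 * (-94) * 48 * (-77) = 32310432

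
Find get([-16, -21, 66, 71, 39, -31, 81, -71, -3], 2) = 66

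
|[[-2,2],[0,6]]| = -12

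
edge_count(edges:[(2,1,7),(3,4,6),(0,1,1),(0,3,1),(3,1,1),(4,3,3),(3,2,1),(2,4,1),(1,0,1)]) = 9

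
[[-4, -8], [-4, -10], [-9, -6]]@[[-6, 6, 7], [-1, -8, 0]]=C[0][0] = (-4)*(-6) + (-8)*(-1) = 32
C[0][1] = (-4)*(6) + (-8)*(-8) = 40
C[0][2] = (-4)*(7) + (-8)*(0) = -28
C[1][0] = (-4)*(-6) + (-10)*(-1) = 34
C[1][1] = (-4)*(6) + (-10)*(-8) = 56
C[1][2] = (-4)*(7) + (-10)*(0) = -28
... (3 more cells)
= [[32, 40, -28], [34, 56, -28], [60, -6, -63]]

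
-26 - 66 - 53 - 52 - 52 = -249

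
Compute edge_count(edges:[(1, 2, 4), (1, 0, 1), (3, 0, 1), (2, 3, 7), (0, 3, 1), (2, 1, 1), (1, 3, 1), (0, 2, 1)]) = 8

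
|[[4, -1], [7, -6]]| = -17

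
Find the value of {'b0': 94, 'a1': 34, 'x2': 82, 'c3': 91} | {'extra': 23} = {'b0': 94, 'a1': 34, 'x2': 82, 'c3': 91, 'extra': 23}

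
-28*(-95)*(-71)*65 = -12275900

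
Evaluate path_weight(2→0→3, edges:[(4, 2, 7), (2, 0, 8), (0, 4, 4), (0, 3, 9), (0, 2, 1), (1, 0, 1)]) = 17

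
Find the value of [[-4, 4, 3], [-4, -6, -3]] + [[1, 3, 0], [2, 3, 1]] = [[-3, 7, 3], [-2, -3, -2]]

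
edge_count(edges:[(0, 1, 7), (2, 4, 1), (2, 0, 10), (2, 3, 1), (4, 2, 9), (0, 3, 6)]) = 6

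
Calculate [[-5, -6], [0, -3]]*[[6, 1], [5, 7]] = [[-60, -47], [-15, -21]]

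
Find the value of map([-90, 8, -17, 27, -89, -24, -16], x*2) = [-180, 16, -34, 54, -178, -48, -32]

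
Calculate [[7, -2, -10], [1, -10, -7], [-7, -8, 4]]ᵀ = [[7, 1, -7], [-2, -10, -8], [-10, -7, 4]]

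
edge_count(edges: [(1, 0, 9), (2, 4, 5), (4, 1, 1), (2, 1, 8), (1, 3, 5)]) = 5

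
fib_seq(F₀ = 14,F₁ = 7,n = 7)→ F_2 = F_1 + F_0 = 21
F_3 = F_2 + F_1 = 28
F_4 = F_3 + F_2 = 49
...
= [14, 7, 21, 28, 49, 77, 126]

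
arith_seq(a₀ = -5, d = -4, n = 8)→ [-5, -9, -13, -17, -21, -25, -29, -33]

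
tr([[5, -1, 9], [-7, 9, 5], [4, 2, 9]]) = diagonal: 5 + 9 + 9
= 23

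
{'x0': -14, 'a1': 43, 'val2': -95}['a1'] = 43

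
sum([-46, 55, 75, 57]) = (-46) + 55 + 75 + 57
= 141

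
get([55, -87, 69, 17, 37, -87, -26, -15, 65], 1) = -87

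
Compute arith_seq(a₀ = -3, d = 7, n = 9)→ [-3, 4, 11, 18, 25, 32, 39, 46, 53]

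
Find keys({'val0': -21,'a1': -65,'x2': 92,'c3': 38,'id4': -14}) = ['val0', 'a1', 'x2', 'c3', 'id4']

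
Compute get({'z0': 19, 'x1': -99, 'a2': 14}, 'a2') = 14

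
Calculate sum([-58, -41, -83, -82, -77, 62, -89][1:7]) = -310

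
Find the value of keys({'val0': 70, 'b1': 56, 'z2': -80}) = ['val0', 'b1', 'z2']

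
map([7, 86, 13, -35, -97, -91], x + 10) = [17, 96, 23, -25, -87, -81]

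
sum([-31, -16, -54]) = -101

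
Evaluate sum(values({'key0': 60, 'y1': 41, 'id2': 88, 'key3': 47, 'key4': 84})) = 60 + 41 + 88 + 47 + 84
= 320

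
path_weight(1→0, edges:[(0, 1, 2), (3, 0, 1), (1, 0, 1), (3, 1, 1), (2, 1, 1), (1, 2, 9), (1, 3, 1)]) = w(1→0)=1
= 1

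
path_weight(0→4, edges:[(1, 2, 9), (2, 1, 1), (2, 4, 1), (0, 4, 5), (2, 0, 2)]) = w(0→4)=5
= 5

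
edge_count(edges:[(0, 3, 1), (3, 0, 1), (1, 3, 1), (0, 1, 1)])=4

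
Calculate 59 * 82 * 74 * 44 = 15752528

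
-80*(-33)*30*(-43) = -3405600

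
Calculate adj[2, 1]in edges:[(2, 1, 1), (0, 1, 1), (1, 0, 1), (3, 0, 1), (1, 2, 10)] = 1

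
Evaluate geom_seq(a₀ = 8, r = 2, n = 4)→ [8, 16, 32, 64]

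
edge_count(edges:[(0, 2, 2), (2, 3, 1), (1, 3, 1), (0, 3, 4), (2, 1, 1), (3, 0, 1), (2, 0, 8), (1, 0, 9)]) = 8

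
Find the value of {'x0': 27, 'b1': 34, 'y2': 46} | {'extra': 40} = {'x0': 27, 'b1': 34, 'y2': 46, 'extra': 40}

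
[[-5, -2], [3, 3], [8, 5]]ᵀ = [[-5, 3, 8], [-2, 3, 5]]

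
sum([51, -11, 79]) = 119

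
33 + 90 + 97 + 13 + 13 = 246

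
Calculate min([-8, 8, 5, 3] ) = -8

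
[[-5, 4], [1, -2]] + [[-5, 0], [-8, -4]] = [[-10, 4], [-7, -6]]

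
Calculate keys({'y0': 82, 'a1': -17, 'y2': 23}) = ['y0', 'a1', 'y2']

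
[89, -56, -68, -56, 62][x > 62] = [89]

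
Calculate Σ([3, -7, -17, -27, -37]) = 3 + (-7) + (-17) + (-27) + (-37)
= -85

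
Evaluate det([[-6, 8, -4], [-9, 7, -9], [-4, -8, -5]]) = (1)*(-6)*det([[7, -9], [-8, -5]]) + (-1)*(8)*det([[-9, -9], [-4, -5]]) + (1)*(-4)*det([[-9, 7], [-4, -8]])
= 642 + -72 + -400
= 170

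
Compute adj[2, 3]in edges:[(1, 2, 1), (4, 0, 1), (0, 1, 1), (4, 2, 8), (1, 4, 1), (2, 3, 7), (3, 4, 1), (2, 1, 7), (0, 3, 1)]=7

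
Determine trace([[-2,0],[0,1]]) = diagonal: (-2) + 1
= -1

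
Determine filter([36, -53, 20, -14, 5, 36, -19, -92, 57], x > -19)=[36, 20, -14, 5, 36, 57]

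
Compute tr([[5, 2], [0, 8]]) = 13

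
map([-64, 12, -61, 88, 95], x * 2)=[-128, 24, -122, 176, 190]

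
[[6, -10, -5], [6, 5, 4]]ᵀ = [[6, 6], [-10, 5], [-5, 4]]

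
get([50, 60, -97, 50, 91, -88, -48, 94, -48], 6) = -48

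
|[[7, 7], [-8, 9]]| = 119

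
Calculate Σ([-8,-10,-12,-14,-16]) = (-8) + (-10) + (-12) + (-14) + (-16)
= -60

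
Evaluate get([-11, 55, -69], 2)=-69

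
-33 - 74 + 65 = -42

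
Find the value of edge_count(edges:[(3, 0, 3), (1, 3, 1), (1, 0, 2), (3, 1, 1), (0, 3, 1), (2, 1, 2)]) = 6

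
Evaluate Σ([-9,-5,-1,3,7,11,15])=(-9) + (-5) + (-1) + 3 + 7 + 11 + 15
= 21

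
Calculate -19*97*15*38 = -1050510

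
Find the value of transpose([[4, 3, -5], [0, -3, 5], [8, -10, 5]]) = [[4, 0, 8], [3, -3, -10], [-5, 5, 5]]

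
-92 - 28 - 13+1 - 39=-171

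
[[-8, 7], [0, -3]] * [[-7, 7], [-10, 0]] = C[0][0] = (-8)*(-7) + (7)*(-10) = -14
C[0][1] = (-8)*(7) + (7)*(0) = -56
C[1][0] = (0)*(-7) + (-3)*(-10) = 30
C[1][1] = (0)*(7) + (-3)*(0) = 0
= [[-14, -56], [30, 0]]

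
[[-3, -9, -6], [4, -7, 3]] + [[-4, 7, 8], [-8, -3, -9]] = [[-7, -2, 2], [-4, -10, -6]]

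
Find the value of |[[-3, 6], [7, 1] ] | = -45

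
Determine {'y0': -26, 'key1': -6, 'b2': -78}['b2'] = -78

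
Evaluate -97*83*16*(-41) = 5281456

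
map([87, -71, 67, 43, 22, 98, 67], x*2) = 87*2=174, -71*2=-142, 67*2=134, 43*2=86, 22*2=44, 98*2=196, 67*2=134
= [174, -142, 134, 86, 44, 196, 134]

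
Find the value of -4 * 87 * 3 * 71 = -74124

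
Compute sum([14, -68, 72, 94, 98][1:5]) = slice → [-68, 72, 94, 98]
(-68) + 72 + 94 + 98
= 196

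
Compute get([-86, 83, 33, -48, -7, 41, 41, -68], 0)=-86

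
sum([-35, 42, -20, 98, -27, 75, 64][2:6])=126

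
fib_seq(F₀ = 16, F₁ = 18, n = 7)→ [16, 18, 34, 52, 86, 138, 224]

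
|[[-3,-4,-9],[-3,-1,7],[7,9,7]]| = 110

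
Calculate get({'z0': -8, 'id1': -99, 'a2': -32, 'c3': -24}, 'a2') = -32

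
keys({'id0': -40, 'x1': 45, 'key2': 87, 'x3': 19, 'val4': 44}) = ['id0', 'x1', 'key2', 'x3', 'val4']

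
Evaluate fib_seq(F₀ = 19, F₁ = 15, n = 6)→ F_2 = F_1 + F_0 = 34
F_3 = F_2 + F_1 = 49
F_4 = F_3 + F_2 = 83
...
= [19, 15, 34, 49, 83, 132]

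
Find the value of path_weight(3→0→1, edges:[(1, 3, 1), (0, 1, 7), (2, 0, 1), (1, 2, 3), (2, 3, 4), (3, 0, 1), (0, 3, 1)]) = w(3→0)=1 + w(0→1)=7
= 8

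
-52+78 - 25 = 1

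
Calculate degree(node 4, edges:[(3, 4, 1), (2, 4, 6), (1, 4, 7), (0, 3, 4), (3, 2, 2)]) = incident: (3,4), (2,4), (1,4)
= 3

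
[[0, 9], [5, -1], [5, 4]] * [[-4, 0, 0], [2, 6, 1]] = C[0][0] = (0)*(-4) + (9)*(2) = 18
C[0][1] = (0)*(0) + (9)*(6) = 54
C[0][2] = (0)*(0) + (9)*(1) = 9
C[1][0] = (5)*(-4) + (-1)*(2) = -22
C[1][1] = (5)*(0) + (-1)*(6) = -6
C[1][2] = (5)*(0) + (-1)*(1) = -1
... (3 more cells)
= [[18, 54, 9], [-22, -6, -1], [-12, 24, 4]]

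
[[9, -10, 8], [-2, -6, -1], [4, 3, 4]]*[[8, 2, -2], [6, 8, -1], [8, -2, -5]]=[[76, -78, -48], [-60, -50, 15], [82, 24, -31]]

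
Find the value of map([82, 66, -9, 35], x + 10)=[92, 76, 1, 45]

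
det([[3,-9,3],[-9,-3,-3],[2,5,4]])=(1)*(3)*det([[-3, -3], [5, 4]]) + (-1)*(-9)*det([[-9, -3], [2, 4]]) + (1)*(3)*det([[-9, -3], [2, 5]])
= 9 + -270 + -117
= -378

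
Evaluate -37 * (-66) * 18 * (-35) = -1538460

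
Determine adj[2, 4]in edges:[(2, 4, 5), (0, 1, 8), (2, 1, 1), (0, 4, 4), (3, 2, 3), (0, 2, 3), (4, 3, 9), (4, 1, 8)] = 5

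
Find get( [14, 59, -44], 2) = -44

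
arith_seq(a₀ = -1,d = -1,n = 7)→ a_0 = -1 + 0*-1 = -1
a_1 = -1 + 1*-1 = -2
a_2 = -1 + 2*-1 = -3
...
= [-1, -2, -3, -4, -5, -6, -7]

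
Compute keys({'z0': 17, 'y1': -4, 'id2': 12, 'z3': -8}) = ['z0', 'y1', 'id2', 'z3']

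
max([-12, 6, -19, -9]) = 6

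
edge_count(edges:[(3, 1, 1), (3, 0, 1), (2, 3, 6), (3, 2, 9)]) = 4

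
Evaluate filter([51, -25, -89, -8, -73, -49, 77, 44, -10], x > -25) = [51, -8, 77, 44, -10]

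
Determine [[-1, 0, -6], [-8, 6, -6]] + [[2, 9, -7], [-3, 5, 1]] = [[1, 9, -13], [-11, 11, -5]]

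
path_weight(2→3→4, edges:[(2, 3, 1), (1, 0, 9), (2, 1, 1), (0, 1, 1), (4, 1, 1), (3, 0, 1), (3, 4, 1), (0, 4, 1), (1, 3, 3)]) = w(2→3)=1 + w(3→4)=1
= 2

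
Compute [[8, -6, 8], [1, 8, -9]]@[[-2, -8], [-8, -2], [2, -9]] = [[48, -124], [-84, 57]]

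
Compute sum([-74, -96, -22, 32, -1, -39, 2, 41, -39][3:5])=31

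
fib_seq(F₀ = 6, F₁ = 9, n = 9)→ F_2 = F_1 + F_0 = 15
F_3 = F_2 + F_1 = 24
F_4 = F_3 + F_2 = 39
...
= [6, 9, 15, 24, 39, 63, 102, 165, 267]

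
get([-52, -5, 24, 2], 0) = -52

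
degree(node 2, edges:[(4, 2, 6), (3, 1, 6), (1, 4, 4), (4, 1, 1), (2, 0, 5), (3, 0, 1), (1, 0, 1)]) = incident: (4,2), (2,0)
= 2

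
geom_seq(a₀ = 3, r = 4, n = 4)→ a_0 = 3*4^0 = 3
a_1 = 3*4^1 = 12
a_2 = 3*4^2 = 48
...
= [3, 12, 48, 192]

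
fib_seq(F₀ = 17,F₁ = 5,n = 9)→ F_2 = F_1 + F_0 = 22
F_3 = F_2 + F_1 = 27
F_4 = F_3 + F_2 = 49
...
= [17, 5, 22, 27, 49, 76, 125, 201, 326]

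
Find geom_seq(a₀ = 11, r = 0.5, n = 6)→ a_0 = 11*0.5^0 = 11.0
a_1 = 11*0.5^1 = 5.5
a_2 = 11*0.5^2 = 2.75
...
= [11.0, 5.5, 2.75, 1.375, 0.6875, 0.34375]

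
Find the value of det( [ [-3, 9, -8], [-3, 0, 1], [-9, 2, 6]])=(1)*(-3)*det([[0, 1], [2, 6]]) + (-1)*(9)*det([[-3, 1], [-9, 6]]) + (1)*(-8)*det([[-3, 0], [-9, 2]])
= 6 + 81 + 48
= 135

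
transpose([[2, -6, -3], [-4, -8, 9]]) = [[2, -4], [-6, -8], [-3, 9]]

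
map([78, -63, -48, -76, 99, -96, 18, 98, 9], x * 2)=[156, -126, -96, -152, 198, -192, 36, 196, 18]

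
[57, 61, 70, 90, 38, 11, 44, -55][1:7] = [61, 70, 90, 38, 11, 44]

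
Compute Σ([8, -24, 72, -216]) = -160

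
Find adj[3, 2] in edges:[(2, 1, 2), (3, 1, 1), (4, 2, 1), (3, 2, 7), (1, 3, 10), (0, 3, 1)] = 7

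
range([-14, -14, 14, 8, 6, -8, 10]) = 28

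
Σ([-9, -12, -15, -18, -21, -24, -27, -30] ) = (-9) + (-12) + (-15) + (-18) + (-21) + (-24) + (-27) + (-30)
= -156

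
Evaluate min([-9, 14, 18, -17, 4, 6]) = -17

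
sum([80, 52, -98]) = 34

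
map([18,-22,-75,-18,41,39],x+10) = [28, -12, -65, -8, 51, 49]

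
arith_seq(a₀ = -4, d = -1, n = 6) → a_0 = -4 + 0*-1 = -4
a_1 = -4 + 1*-1 = -5
a_2 = -4 + 2*-1 = -6
...
= [-4, -5, -6, -7, -8, -9]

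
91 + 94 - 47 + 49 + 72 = 259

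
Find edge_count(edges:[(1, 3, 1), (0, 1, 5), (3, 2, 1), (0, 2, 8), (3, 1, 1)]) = 5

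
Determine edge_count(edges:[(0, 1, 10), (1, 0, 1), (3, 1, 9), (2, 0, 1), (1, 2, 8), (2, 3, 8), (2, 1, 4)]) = 7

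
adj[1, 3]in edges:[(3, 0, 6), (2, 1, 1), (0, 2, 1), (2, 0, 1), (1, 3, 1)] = 1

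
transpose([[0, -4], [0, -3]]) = [[0, 0], [-4, -3]]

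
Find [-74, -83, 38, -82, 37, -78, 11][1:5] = [-83, 38, -82, 37]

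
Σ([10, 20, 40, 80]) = 10 + 20 + 40 + 80
= 150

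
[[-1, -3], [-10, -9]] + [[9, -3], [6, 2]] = [[8, -6], [-4, -7]]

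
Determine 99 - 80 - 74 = -55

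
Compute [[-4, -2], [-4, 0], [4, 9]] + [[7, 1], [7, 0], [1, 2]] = [[3, -1], [3, 0], [5, 11]]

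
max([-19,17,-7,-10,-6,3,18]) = 18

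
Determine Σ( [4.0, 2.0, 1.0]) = 4.0 + 2.0 + 1.0
= 7.0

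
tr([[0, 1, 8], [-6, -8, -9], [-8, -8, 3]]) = diagonal: 0 + (-8) + 3
= -5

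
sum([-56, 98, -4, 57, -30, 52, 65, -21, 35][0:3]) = 38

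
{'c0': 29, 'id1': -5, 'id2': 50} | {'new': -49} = {'c0': 29, 'id1': -5, 'id2': 50, 'new': -49}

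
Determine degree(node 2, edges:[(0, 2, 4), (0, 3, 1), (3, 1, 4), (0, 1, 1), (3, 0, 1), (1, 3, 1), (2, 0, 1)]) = incident: (0,2), (2,0)
= 2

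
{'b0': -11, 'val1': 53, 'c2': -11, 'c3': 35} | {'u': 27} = {'b0': -11, 'val1': 53, 'c2': -11, 'c3': 35, 'u': 27}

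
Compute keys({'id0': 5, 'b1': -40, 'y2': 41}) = ['id0', 'b1', 'y2']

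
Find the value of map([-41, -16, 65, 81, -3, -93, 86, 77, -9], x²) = [1681, 256, 4225, 6561, 9, 8649, 7396, 5929, 81]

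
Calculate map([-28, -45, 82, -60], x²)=(-28)²=784, (-45)²=2025, (82)²=6724, (-60)²=3600
= [784, 2025, 6724, 3600]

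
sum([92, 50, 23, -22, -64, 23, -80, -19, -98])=-95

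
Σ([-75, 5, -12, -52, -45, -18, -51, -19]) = (-75) + 5 + (-12) + (-52) + (-45) + (-18) + (-51) + (-19)
= -267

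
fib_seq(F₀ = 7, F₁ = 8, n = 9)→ [7, 8, 15, 23, 38, 61, 99, 160, 259]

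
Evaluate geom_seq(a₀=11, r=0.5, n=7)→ a_0 = 11*0.5^0 = 11.0
a_1 = 11*0.5^1 = 5.5
a_2 = 11*0.5^2 = 2.75
...
= [11.0, 5.5, 2.75, 1.375, 0.6875, 0.34375, 0.171875]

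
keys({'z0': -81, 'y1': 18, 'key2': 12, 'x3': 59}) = ['z0', 'y1', 'key2', 'x3']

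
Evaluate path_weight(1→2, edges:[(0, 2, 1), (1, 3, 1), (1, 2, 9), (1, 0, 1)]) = w(1→2)=9
= 9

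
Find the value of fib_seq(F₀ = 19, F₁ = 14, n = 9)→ F_2 = F_1 + F_0 = 33
F_3 = F_2 + F_1 = 47
F_4 = F_3 + F_2 = 80
...
= [19, 14, 33, 47, 80, 127, 207, 334, 541]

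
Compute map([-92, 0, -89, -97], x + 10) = -92+10=-82, 0+10=10, -89+10=-79, -97+10=-87
= [-82, 10, -79, -87]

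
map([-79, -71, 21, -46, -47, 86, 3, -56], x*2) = [-158, -142, 42, -92, -94, 172, 6, -112]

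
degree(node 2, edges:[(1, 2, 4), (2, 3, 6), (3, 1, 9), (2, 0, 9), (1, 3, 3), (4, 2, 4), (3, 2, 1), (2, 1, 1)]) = incident: (1,2), (2,3), (2,0), (4,2), (3,2), (2,1)
= 6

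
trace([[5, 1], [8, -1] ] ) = 4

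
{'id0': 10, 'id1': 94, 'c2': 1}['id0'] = 10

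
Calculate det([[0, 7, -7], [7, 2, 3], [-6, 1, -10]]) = (1)*(0)*det([[2, 3], [1, -10]]) + (-1)*(7)*det([[7, 3], [-6, -10]]) + (1)*(-7)*det([[7, 2], [-6, 1]])
= 0 + 364 + -133
= 231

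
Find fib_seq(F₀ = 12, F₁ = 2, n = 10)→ F_2 = F_1 + F_0 = 14
F_3 = F_2 + F_1 = 16
F_4 = F_3 + F_2 = 30
...
= [12, 2, 14, 16, 30, 46, 76, 122, 198, 320]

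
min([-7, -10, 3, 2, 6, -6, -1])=-10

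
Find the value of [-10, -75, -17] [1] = -75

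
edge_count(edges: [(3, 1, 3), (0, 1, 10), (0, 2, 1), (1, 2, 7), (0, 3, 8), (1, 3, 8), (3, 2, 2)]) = 7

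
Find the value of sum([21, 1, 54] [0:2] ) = slice → [21, 1]
21 + 1
= 22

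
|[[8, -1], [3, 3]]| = (8)*(3) - (-1)*(3)
= 27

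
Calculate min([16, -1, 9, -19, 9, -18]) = -19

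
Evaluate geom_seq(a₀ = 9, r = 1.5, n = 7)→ a_0 = 9*1.5^0 = 9.0
a_1 = 9*1.5^1 = 13.5
a_2 = 9*1.5^2 = 20.25
...
= [9.0, 13.5, 20.25, 30.375, 45.5625, 68.34375, 102.515625]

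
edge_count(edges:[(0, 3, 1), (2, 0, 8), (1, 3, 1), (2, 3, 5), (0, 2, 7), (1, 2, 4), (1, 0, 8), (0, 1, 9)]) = 8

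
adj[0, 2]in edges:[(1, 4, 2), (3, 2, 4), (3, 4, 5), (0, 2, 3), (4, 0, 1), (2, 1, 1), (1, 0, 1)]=3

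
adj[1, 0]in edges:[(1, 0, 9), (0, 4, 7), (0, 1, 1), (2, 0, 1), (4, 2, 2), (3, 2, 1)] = 9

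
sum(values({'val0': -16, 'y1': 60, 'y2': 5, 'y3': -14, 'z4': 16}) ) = 51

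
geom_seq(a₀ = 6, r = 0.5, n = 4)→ a_0 = 6*0.5^0 = 6.0
a_1 = 6*0.5^1 = 3.0
a_2 = 6*0.5^2 = 1.5
...
= [6.0, 3.0, 1.5, 0.75]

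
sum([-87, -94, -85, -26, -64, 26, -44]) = -374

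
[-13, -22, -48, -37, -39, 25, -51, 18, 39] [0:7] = [-13, -22, -48, -37, -39, 25, -51]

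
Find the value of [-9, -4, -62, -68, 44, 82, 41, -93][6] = 41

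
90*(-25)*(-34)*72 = 5508000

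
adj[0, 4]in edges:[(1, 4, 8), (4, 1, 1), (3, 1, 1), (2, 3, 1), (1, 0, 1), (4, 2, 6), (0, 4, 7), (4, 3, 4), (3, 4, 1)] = 7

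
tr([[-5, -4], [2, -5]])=diagonal: (-5) + (-5)
= -10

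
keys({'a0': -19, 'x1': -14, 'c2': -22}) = ['a0', 'x1', 'c2']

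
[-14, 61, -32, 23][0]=-14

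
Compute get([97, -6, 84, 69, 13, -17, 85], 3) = 69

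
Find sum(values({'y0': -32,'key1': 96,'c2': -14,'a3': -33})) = (-32) + 96 + (-14) + (-33)
= 17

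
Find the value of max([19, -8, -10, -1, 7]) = 19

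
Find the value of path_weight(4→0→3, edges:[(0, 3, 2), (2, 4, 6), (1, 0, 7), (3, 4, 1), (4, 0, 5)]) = 7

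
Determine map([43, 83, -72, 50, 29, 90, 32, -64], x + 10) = [53, 93, -62, 60, 39, 100, 42, -54]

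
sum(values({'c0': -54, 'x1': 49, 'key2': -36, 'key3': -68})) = (-54) + 49 + (-36) + (-68)
= -109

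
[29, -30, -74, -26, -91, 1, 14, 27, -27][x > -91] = [29, -30, -74, -26, 1, 14, 27, -27]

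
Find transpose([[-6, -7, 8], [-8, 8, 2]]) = [[-6, -8], [-7, 8], [8, 2]]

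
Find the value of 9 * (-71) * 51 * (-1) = 32589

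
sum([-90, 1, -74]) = (-90) + 1 + (-74)
= -163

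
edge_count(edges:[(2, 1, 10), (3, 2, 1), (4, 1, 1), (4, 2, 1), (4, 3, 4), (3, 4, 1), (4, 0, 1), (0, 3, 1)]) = 8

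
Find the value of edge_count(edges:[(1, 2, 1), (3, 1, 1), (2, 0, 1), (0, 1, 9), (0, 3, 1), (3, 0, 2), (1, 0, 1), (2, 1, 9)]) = 8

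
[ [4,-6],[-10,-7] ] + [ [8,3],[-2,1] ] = [[12, -3], [-12, -6]]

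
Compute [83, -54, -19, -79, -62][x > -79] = [83, -54, -19, -62]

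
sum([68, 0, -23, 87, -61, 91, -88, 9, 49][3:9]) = 87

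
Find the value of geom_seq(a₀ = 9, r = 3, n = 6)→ [9, 27, 81, 243, 729, 2187]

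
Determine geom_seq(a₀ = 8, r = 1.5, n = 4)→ a_0 = 8*1.5^0 = 8.0
a_1 = 8*1.5^1 = 12.0
a_2 = 8*1.5^2 = 18.0
...
= [8.0, 12.0, 18.0, 27.0]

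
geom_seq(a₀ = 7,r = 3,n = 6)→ [7, 21, 63, 189, 567, 1701]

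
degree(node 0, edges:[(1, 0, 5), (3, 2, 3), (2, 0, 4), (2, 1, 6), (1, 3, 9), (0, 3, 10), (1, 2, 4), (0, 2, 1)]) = 4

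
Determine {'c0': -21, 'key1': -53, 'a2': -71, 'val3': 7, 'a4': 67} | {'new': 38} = {'c0': -21, 'key1': -53, 'a2': -71, 'val3': 7, 'a4': 67, 'new': 38}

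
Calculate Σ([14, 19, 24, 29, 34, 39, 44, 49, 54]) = 306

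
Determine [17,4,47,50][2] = 47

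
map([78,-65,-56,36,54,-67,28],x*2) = 78*2=156, -65*2=-130, -56*2=-112, 36*2=72, 54*2=108, -67*2=-134, 28*2=56
= [156, -130, -112, 72, 108, -134, 56]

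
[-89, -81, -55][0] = -89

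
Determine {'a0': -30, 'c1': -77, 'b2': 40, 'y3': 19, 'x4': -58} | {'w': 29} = {'a0': -30, 'c1': -77, 'b2': 40, 'y3': 19, 'x4': -58, 'w': 29}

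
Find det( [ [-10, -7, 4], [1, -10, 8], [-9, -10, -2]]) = (1)*(-10)*det([[-10, 8], [-10, -2]]) + (-1)*(-7)*det([[1, 8], [-9, -2]]) + (1)*(4)*det([[1, -10], [-9, -10]])
= -1000 + 490 + -400
= -910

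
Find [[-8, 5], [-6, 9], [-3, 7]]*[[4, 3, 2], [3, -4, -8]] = C[0][0] = (-8)*(4) + (5)*(3) = -17
C[0][1] = (-8)*(3) + (5)*(-4) = -44
C[0][2] = (-8)*(2) + (5)*(-8) = -56
C[1][0] = (-6)*(4) + (9)*(3) = 3
C[1][1] = (-6)*(3) + (9)*(-4) = -54
C[1][2] = (-6)*(2) + (9)*(-8) = -84
... (3 more cells)
= [[-17, -44, -56], [3, -54, -84], [9, -37, -62]]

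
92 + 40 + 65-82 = 115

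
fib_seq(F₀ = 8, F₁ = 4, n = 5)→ [8, 4, 12, 16, 28]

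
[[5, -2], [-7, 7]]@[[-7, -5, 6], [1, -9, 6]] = [[-37, -7, 18], [56, -28, 0]]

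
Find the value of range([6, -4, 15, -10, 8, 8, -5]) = 25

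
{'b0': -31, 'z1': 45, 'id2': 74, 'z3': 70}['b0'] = -31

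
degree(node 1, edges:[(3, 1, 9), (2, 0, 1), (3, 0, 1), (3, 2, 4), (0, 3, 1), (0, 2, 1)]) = incident: (3,1)
= 1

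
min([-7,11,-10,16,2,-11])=-11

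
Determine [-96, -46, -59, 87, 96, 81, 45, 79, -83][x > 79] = [87, 96, 81]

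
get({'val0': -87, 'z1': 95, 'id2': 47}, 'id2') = 47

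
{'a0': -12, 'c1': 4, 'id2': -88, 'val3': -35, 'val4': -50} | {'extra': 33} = {'a0': -12, 'c1': 4, 'id2': -88, 'val3': -35, 'val4': -50, 'extra': 33}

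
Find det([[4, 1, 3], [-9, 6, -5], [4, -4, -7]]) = -295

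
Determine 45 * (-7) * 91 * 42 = -1203930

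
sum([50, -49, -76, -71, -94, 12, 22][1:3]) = slice → [-49, -76]
(-49) + (-76)
= -125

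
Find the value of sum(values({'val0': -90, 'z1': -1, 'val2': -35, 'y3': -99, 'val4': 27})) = (-90) + (-1) + (-35) + (-99) + 27
= -198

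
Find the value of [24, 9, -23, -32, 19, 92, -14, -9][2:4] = [-23, -32]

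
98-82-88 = -72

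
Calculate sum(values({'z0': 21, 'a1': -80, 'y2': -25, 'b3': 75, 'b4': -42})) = -51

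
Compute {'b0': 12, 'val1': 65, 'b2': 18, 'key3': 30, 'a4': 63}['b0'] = 12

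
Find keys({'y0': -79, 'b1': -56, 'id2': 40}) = ['y0', 'b1', 'id2']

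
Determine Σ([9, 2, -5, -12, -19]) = 9 + 2 + (-5) + (-12) + (-19)
= -25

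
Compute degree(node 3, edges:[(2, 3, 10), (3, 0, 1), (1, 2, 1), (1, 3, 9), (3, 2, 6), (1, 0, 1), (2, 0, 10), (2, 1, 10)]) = 4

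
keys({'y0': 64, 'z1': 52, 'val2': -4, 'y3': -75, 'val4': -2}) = ['y0', 'z1', 'val2', 'y3', 'val4']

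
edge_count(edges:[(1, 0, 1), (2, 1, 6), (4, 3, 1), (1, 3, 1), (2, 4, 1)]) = 5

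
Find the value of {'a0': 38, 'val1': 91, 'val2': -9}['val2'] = -9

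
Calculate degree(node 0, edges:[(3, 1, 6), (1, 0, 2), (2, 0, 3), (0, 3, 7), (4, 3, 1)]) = incident: (1,0), (2,0), (0,3)
= 3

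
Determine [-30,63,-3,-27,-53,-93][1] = 63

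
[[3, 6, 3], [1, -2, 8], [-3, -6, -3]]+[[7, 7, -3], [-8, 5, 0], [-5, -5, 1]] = [[10, 13, 0], [-7, 3, 8], [-8, -11, -2]]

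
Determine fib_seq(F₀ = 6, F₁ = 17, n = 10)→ F_2 = F_1 + F_0 = 23
F_3 = F_2 + F_1 = 40
F_4 = F_3 + F_2 = 63
...
= [6, 17, 23, 40, 63, 103, 166, 269, 435, 704]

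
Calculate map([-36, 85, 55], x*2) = -36*2=-72, 85*2=170, 55*2=110
= [-72, 170, 110]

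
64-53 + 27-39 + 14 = 13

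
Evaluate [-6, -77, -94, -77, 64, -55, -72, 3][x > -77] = keep x where x > -77: -6✓, -77✗, -94✗, -77✗, 64✓, -55✓, -72✓, 3✓
= [-6, 64, -55, -72, 3]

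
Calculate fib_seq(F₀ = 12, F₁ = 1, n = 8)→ F_2 = F_1 + F_0 = 13
F_3 = F_2 + F_1 = 14
F_4 = F_3 + F_2 = 27
...
= [12, 1, 13, 14, 27, 41, 68, 109]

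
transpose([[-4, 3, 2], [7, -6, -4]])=[[-4, 7], [3, -6], [2, -4]]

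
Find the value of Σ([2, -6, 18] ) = 14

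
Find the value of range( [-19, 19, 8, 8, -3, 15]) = 38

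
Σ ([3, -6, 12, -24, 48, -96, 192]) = 129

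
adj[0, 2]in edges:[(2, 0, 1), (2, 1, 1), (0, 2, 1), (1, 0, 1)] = 1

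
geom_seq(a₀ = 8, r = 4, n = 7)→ [8, 32, 128, 512, 2048, 8192, 32768]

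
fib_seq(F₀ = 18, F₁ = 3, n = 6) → [18, 3, 21, 24, 45, 69]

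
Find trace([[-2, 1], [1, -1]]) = -3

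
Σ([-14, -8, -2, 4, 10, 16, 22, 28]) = 56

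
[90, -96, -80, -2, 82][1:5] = [-96, -80, -2, 82]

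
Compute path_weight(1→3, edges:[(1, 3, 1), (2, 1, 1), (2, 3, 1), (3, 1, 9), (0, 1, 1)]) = w(1→3)=1
= 1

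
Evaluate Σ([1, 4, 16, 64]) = 1 + 4 + 16 + 64
= 85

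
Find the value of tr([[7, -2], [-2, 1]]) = diagonal: 7 + 1
= 8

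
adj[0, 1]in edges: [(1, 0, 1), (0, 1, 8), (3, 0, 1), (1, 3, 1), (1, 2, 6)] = 8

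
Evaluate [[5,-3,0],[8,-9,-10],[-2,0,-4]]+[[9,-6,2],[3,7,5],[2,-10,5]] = [[14, -9, 2], [11, -2, -5], [0, -10, 1]]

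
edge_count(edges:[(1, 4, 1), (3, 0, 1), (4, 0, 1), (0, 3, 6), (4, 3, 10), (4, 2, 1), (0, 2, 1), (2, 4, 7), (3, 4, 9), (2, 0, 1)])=10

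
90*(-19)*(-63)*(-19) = -2046870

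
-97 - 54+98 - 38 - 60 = -151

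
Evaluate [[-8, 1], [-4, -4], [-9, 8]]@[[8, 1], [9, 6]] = [[-55, -2], [-68, -28], [0, 39]]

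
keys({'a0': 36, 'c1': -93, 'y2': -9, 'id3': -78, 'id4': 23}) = ['a0', 'c1', 'y2', 'id3', 'id4']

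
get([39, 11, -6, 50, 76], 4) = 76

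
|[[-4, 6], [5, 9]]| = (-4)*(9) - (6)*(5)
= -66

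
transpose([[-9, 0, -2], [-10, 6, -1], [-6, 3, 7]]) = [[-9, -10, -6], [0, 6, 3], [-2, -1, 7]]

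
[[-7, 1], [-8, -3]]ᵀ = [[-7, -8], [1, -3]]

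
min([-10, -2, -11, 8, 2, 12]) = -11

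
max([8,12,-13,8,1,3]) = 12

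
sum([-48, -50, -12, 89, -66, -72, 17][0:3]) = -110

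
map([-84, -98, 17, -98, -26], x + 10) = -84+10=-74, -98+10=-88, 17+10=27, -98+10=-88, -26+10=-16
= [-74, -88, 27, -88, -16]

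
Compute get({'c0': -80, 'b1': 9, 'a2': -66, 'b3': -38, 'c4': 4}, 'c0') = -80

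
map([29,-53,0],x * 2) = 29*2=58, -53*2=-106, 0*2=0
= [58, -106, 0]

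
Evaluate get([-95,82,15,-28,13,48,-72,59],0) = -95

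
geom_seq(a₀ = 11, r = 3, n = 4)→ a_0 = 11*3^0 = 11
a_1 = 11*3^1 = 33
a_2 = 11*3^2 = 99
...
= [11, 33, 99, 297]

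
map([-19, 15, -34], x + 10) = [-9, 25, -24]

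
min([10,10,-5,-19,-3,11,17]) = -19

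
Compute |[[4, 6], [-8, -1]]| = 44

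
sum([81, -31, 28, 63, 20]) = 81 + (-31) + 28 + 63 + 20
= 161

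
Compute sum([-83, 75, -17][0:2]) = slice → [-83, 75]
(-83) + 75
= -8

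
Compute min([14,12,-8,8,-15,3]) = -15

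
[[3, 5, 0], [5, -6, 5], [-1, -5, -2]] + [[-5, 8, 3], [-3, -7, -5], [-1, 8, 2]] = [[-2, 13, 3], [2, -13, 0], [-2, 3, 0]]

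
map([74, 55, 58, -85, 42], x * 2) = [148, 110, 116, -170, 84]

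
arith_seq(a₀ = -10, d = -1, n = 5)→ [-10, -11, -12, -13, -14]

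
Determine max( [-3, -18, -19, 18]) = 18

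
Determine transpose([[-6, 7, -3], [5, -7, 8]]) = [[-6, 5], [7, -7], [-3, 8]]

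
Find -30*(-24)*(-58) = -41760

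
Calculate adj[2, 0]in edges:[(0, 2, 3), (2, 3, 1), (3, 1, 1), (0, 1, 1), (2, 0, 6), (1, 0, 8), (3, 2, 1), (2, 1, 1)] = 6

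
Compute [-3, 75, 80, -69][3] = -69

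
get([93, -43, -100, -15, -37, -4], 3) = -15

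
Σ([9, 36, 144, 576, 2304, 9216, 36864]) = 9 + 36 + 144 + 576 + 2304 + 9216 + 36864
= 49149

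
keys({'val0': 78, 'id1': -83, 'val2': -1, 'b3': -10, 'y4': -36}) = ['val0', 'id1', 'val2', 'b3', 'y4']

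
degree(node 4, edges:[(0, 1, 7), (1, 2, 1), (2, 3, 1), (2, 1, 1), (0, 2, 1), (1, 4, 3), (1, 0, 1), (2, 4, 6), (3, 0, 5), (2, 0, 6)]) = 2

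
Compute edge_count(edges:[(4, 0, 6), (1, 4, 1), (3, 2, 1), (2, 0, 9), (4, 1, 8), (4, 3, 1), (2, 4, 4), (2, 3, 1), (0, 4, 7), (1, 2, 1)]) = 10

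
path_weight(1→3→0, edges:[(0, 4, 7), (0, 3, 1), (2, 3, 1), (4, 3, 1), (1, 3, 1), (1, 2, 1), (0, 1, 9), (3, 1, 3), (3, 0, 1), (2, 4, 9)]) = 2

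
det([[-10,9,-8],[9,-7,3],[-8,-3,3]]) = 325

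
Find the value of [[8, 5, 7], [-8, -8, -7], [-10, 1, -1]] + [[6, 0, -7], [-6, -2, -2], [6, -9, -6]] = [[14, 5, 0], [-14, -10, -9], [-4, -8, -7]]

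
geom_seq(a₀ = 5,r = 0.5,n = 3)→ a_0 = 5*0.5^0 = 5.0
a_1 = 5*0.5^1 = 2.5
a_2 = 5*0.5^2 = 1.25
= [5.0, 2.5, 1.25]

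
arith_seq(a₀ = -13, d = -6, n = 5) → a_0 = -13 + 0*-6 = -13
a_1 = -13 + 1*-6 = -19
a_2 = -13 + 2*-6 = -25
...
= [-13, -19, -25, -31, -37]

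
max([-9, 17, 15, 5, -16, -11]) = 17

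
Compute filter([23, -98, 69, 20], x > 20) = [23, 69]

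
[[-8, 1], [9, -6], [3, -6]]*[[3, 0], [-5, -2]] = [[-29, -2], [57, 12], [39, 12]]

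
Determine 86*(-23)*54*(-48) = 5126976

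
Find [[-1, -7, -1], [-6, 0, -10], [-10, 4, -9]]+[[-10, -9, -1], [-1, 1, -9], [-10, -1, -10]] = [[-11, -16, -2], [-7, 1, -19], [-20, 3, -19]]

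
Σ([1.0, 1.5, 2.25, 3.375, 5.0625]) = 1.0 + 1.5 + 2.25 + 3.375 + 5.0625
= 13.1875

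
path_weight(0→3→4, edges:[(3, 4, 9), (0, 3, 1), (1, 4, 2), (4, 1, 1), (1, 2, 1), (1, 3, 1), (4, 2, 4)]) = w(0→3)=1 + w(3→4)=9
= 10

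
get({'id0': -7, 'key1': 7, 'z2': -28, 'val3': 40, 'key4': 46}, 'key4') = 46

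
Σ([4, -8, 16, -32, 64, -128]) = -84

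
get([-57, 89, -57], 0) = -57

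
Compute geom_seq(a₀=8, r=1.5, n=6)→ [8.0, 12.0, 18.0, 27.0, 40.5, 60.75]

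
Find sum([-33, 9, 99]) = 75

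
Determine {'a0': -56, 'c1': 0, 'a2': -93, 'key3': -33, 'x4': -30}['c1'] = 0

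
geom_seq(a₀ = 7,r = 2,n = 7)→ a_0 = 7*2^0 = 7
a_1 = 7*2^1 = 14
a_2 = 7*2^2 = 28
...
= [7, 14, 28, 56, 112, 224, 448]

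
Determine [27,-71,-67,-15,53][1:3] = [-71, -67]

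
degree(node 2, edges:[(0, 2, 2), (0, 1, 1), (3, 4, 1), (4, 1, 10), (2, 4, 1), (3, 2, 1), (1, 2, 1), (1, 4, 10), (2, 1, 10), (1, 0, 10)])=incident: (0,2), (2,4), (3,2), (1,2), (2,1)
= 5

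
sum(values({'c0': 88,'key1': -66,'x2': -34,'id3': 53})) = 41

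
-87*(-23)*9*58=1044522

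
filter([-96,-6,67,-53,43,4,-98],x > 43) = [67]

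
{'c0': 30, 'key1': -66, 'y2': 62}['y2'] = 62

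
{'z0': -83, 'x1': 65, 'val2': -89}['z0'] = -83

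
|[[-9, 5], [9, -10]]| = 45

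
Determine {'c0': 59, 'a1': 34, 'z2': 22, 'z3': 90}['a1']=34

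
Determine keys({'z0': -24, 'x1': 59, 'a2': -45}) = ['z0', 'x1', 'a2']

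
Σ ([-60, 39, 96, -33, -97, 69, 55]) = (-60) + 39 + 96 + (-33) + (-97) + 69 + 55
= 69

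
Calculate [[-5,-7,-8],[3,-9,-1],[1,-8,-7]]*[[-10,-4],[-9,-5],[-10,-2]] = C[0][0] = (-5)*(-10) + (-7)*(-9) + (-8)*(-10) = 193
C[0][1] = (-5)*(-4) + (-7)*(-5) + (-8)*(-2) = 71
C[1][0] = (3)*(-10) + (-9)*(-9) + (-1)*(-10) = 61
C[1][1] = (3)*(-4) + (-9)*(-5) + (-1)*(-2) = 35
C[2][0] = (1)*(-10) + (-8)*(-9) + (-7)*(-10) = 132
C[2][1] = (1)*(-4) + (-8)*(-5) + (-7)*(-2) = 50
= [[193, 71], [61, 35], [132, 50]]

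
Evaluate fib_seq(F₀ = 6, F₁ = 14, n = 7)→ [6, 14, 20, 34, 54, 88, 142]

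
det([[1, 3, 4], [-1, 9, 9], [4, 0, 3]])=(1)*(1)*det([[9, 9], [0, 3]]) + (-1)*(3)*det([[-1, 9], [4, 3]]) + (1)*(4)*det([[-1, 9], [4, 0]])
= 27 + 117 + -144
= 0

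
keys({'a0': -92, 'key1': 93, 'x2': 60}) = ['a0', 'key1', 'x2']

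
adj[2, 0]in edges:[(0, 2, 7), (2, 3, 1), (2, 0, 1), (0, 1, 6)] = 1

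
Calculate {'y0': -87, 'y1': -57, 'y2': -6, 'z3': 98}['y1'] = -57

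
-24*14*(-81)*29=789264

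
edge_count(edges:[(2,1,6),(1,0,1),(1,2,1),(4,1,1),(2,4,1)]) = 5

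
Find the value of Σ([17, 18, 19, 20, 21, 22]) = 117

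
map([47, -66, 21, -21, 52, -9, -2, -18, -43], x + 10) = [57, -56, 31, -11, 62, 1, 8, -8, -33]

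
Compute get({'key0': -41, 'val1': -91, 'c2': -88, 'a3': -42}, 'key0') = -41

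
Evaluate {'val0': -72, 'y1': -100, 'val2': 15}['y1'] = -100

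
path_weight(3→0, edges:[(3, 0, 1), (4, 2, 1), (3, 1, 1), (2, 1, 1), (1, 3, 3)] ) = w(3→0)=1
= 1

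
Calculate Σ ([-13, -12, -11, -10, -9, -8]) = -63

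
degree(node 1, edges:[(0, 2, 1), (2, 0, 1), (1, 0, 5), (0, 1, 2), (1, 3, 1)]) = incident: (1,0), (0,1), (1,3)
= 3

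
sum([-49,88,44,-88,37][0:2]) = 39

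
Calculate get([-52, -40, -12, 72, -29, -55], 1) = -40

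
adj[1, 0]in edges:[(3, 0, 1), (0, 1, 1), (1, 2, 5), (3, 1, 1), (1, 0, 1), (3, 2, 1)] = 1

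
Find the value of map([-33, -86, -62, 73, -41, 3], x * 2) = [-66, -172, -124, 146, -82, 6]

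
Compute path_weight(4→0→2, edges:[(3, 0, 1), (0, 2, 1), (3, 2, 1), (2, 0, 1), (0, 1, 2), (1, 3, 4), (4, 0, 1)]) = w(4→0)=1 + w(0→2)=1
= 2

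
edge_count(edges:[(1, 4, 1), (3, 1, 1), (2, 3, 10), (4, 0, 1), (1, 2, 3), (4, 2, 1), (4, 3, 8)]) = 7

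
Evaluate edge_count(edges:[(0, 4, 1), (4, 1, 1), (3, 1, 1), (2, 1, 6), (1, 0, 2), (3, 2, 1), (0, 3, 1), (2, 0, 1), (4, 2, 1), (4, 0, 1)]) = 10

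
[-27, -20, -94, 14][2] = -94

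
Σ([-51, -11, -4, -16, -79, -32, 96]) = (-51) + (-11) + (-4) + (-16) + (-79) + (-32) + 96
= -97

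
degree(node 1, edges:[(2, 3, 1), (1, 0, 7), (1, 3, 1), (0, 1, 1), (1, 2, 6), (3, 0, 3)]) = incident: (1,0), (1,3), (0,1), (1,2)
= 4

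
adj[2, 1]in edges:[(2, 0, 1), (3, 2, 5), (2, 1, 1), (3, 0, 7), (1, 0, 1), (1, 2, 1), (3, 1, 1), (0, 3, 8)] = 1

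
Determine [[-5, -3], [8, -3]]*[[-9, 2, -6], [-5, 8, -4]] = [[60, -34, 42], [-57, -8, -36]]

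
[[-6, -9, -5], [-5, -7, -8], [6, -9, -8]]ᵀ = [[-6, -5, 6], [-9, -7, -9], [-5, -8, -8]]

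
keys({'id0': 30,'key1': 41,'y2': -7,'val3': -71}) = ['id0', 'key1', 'y2', 'val3']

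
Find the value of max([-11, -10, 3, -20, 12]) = 12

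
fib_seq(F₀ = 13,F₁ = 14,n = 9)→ F_2 = F_1 + F_0 = 27
F_3 = F_2 + F_1 = 41
F_4 = F_3 + F_2 = 68
...
= [13, 14, 27, 41, 68, 109, 177, 286, 463]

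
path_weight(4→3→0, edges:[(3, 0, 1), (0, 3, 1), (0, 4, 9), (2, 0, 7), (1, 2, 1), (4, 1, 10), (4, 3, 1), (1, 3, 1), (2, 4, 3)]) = 2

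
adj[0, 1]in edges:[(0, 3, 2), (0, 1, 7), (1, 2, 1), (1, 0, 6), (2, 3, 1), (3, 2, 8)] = 7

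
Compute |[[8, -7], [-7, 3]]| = (8)*(3) - (-7)*(-7)
= -25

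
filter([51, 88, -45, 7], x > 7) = keep x where x > 7: 51✓, 88✓, -45✗, 7✗
= [51, 88]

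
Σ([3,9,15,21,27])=75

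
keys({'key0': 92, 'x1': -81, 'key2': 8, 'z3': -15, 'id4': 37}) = ['key0', 'x1', 'key2', 'z3', 'id4']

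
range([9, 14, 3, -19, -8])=33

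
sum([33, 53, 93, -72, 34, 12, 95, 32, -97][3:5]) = -38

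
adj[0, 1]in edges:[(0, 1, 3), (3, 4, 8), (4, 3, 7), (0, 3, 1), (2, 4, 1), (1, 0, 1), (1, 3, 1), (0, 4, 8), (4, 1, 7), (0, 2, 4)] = 3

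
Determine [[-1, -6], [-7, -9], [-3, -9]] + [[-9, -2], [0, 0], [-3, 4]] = [[-10, -8], [-7, -9], [-6, -5]]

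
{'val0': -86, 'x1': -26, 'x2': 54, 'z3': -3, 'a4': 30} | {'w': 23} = {'val0': -86, 'x1': -26, 'x2': 54, 'z3': -3, 'a4': 30, 'w': 23}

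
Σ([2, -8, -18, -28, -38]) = 2 + (-8) + (-18) + (-28) + (-38)
= -90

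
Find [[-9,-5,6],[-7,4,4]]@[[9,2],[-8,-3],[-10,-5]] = C[0][0] = (-9)*(9) + (-5)*(-8) + (6)*(-10) = -101
C[0][1] = (-9)*(2) + (-5)*(-3) + (6)*(-5) = -33
C[1][0] = (-7)*(9) + (4)*(-8) + (4)*(-10) = -135
C[1][1] = (-7)*(2) + (4)*(-3) + (4)*(-5) = -46
= [[-101, -33], [-135, -46]]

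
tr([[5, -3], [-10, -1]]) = 4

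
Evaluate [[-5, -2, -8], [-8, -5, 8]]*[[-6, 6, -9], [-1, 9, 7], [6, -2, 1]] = [[-16, -32, 23], [101, -109, 45]]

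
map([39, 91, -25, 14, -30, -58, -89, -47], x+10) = 39+10=49, 91+10=101, -25+10=-15, 14+10=24, -30+10=-20, -58+10=-48, -89+10=-79, -47+10=-37
= [49, 101, -15, 24, -20, -48, -79, -37]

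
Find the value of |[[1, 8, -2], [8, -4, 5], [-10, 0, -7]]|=(1)*(1)*det([[-4, 5], [0, -7]]) + (-1)*(8)*det([[8, 5], [-10, -7]]) + (1)*(-2)*det([[8, -4], [-10, 0]])
= 28 + 48 + 80
= 156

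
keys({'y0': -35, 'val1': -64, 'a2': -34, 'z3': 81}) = ['y0', 'val1', 'a2', 'z3']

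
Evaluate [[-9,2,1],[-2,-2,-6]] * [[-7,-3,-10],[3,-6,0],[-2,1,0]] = C[0][0] = (-9)*(-7) + (2)*(3) + (1)*(-2) = 67
C[0][1] = (-9)*(-3) + (2)*(-6) + (1)*(1) = 16
C[0][2] = (-9)*(-10) + (2)*(0) + (1)*(0) = 90
C[1][0] = (-2)*(-7) + (-2)*(3) + (-6)*(-2) = 20
C[1][1] = (-2)*(-3) + (-2)*(-6) + (-6)*(1) = 12
C[1][2] = (-2)*(-10) + (-2)*(0) + (-6)*(0) = 20
= [[67, 16, 90], [20, 12, 20]]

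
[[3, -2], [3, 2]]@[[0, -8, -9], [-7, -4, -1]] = C[0][0] = (3)*(0) + (-2)*(-7) = 14
C[0][1] = (3)*(-8) + (-2)*(-4) = -16
C[0][2] = (3)*(-9) + (-2)*(-1) = -25
C[1][0] = (3)*(0) + (2)*(-7) = -14
C[1][1] = (3)*(-8) + (2)*(-4) = -32
C[1][2] = (3)*(-9) + (2)*(-1) = -29
= [[14, -16, -25], [-14, -32, -29]]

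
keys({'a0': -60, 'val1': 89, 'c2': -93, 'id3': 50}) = ['a0', 'val1', 'c2', 'id3']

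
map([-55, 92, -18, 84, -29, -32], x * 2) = -55*2=-110, 92*2=184, -18*2=-36, 84*2=168, -29*2=-58, -32*2=-64
= [-110, 184, -36, 168, -58, -64]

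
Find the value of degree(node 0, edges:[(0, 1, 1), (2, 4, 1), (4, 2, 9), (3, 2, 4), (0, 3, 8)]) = incident: (0,1), (0,3)
= 2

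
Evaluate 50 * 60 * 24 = 72000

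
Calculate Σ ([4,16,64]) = 4 + 16 + 64
= 84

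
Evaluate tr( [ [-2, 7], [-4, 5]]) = diagonal: (-2) + 5
= 3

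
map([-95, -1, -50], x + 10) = [-85, 9, -40]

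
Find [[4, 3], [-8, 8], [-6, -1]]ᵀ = [[4, -8, -6], [3, 8, -1]]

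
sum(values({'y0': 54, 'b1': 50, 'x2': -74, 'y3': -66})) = -36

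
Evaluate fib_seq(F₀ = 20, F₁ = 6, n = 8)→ [20, 6, 26, 32, 58, 90, 148, 238]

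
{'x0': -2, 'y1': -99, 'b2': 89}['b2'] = 89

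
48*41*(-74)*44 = -6407808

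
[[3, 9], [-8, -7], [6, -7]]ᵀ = [[3, -8, 6], [9, -7, -7]]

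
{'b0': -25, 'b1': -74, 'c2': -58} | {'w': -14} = {'b0': -25, 'b1': -74, 'c2': -58, 'w': -14}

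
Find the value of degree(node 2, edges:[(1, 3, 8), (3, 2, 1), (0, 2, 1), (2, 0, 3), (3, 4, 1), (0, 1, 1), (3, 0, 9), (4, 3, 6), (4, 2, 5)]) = incident: (3,2), (0,2), (2,0), (4,2)
= 4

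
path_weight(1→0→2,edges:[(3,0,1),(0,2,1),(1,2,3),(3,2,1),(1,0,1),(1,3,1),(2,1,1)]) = w(1→0)=1 + w(0→2)=1
= 2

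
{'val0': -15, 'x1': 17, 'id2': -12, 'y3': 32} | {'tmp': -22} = {'val0': -15, 'x1': 17, 'id2': -12, 'y3': 32, 'tmp': -22}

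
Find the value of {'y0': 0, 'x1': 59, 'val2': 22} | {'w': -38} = {'y0': 0, 'x1': 59, 'val2': 22, 'w': -38}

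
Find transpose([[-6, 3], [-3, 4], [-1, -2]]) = [[-6, -3, -1], [3, 4, -2]]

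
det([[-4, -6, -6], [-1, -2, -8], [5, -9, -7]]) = (1)*(-4)*det([[-2, -8], [-9, -7]]) + (-1)*(-6)*det([[-1, -8], [5, -7]]) + (1)*(-6)*det([[-1, -2], [5, -9]])
= 232 + 282 + -114
= 400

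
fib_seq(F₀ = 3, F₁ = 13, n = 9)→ [3, 13, 16, 29, 45, 74, 119, 193, 312]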